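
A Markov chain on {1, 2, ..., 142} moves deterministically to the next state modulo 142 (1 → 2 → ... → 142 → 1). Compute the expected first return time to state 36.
E[T_36 | X_0 = 36] = 142

The chain cycles deterministically, so starting at state 36 it returns in exactly 142 steps. Equivalently, the stationary distribution is uniform π_j = 1/142 for every state j, so by Kac's formula E[T_36] = 1/π_36 = 142.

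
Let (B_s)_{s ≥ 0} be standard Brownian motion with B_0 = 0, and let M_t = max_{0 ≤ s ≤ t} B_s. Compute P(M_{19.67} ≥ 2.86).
P(M_{19.67} ≥ 2.86) = 2·P(B_{19.67} ≥ 2.86) = 2(1 − Φ(2.86/√19.67)) ≈ 0.5190

By the reflection principle for Brownian motion, P(M_t ≥ a) = 2 · P(B_t ≥ a) for a ≥ 0. Since B_t ~ N(0, t), P(B_t ≥ 2.86) = 1 − Φ(2.86/√t) = 1 − Φ(2.86/√19.67) = 1 − Φ(0.6449). So
  P(M_{19.67} ≥ 2.86) = 2(1 − Φ(0.6449)) ≈ 0.5190.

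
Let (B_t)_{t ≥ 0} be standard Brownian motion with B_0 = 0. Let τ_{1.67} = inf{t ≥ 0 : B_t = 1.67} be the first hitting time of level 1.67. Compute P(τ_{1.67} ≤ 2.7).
P(τ_{1.67} ≤ 2.7) = 2(1 − Φ(1.67/√2.7)) = 2(1 − Φ(1.0163)) ≈ 0.3095

By the reflection principle for standard BM, P(τ_b ≤ t) = 2 · P(B_t ≥ b). Since B_t ~ N(0, t), P(B_t ≥ 1.67) = 1 − Φ(1.67/√t) = 1 − Φ(1.67/√2.7) = 1 − Φ(1.0163) ≈ 0.15474. Doubling: P(τ_{1.67} ≤ 2.7) ≈ 2 · 0.15474 = 0.30948 ≈ 0.3095.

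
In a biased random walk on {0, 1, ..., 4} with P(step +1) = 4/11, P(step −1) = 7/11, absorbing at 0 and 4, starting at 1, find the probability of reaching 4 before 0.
P(hit 4 before 0) = (1 − (7/4)^1) / (1 − (7/4)^4) = 64/715

Let u_k denote P(reach 4 before 0 | start at k). Boundary: u_0 = 0, u_4 = 1. Recurrence: u_k = 4/11·u_{k+1} + 7/11·u_{k-1} for 1 ≤ k ≤ 3. Try u_k = A + B·r^k with r = q/p = (7/11)/(4/11) = 7/4. Substitution satisfies the recurrence; boundary conditions give:
  u_k = (1 − r^k) / (1 − r^N) = (1 − (7/4)^1) / (1 − (7/4)^4) = 64/715.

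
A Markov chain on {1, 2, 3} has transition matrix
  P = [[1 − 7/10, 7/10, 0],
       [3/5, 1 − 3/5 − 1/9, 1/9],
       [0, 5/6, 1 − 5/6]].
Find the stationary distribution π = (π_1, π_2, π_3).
π = (90/209, 105/209, 14/209)

This is a birth-death chain on three states, which satisfies detailed balance: π_1 · P_{12} = π_2 · P_{21} and π_2 · P_{23} = π_3 · P_{32}.
From π_1 · 7/10 = π_2 · 3/5: π_2/π_1 = (7/10)/(3/5) = 7/6.
From π_2 · 1/9 = π_3 · 5/6: π_3/π_2 = (1/9)/(5/6) = 2/15.
Take π_1 proportional to 1; then unnormalized π = (1, 7/6, 7/45). Normalize by dividing by the sum 209/90:
  π = (90/209, 105/209, 14/209).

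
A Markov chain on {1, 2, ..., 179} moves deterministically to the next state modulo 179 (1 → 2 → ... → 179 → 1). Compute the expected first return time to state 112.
E[T_112 | X_0 = 112] = 179

The chain cycles deterministically, so starting at state 112 it returns in exactly 179 steps. Equivalently, the stationary distribution is uniform π_j = 1/179 for every state j, so by Kac's formula E[T_112] = 1/π_112 = 179.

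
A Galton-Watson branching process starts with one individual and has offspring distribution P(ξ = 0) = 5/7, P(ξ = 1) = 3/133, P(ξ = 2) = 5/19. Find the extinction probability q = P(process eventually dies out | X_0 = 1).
q = 1

Mean offspring μ = 0·5/7 + 1·3/133 + 2·5/19 = 73/133 ≤ 1. For μ ≤ 1 with offspring not concentrated at 1, the Galton-Watson process goes extinct almost surely, so q = 1.
(Algebraic check: The pgf is f(s) = 5/7 + 3/133·s + 5/19·s². The extinction probability q is the smallest fixed point of f in [0, 1]. Setting s = f(s):
  5/19·s² + (3/133 − 1)·s + 5/7 = 0
  5/19·s² − (5/7 + 5/19)·s + 5/7 = 0
which factors as (s − 1)·(5/19·s − 5/7) = 0, giving roots s = 1 and s = (5/7)/(5/19) = 19/7. Since 19/7 ≥ 1, the smallest root in [0, 1] is s = 1.)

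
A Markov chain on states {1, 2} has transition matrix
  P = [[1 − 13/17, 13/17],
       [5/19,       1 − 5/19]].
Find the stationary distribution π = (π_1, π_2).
π_1 = 85/332, π_2 = 247/332

Solve πP = π with π_1 + π_2 = 1. From πP = π: π_1 · (1 − 13/17) + π_2 · 5/19 = π_1 ⇒ π_2 · 5/19 = π_1 · 13/17 ⇒ π_2/π_1 = (13/17)/(5/19) = 247/85. Together with π_1 + π_2 = 1:
  π_1 = (5/19)/(13/17 + 5/19) = (5/19)/(332/323) = 85/332,
  π_2 = (13/17)/(13/17 + 5/19) = (13/17)/(332/323) = 247/332.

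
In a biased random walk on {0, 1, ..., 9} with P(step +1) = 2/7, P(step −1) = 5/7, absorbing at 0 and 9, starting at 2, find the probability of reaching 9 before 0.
P(hit 9 before 0) = (1 − (5/2)^2) / (1 − (5/2)^9) = 896/650871

Let u_k denote P(reach 9 before 0 | start at k). Boundary: u_0 = 0, u_9 = 1. Recurrence: u_k = 2/7·u_{k+1} + 5/7·u_{k-1} for 1 ≤ k ≤ 8. Try u_k = A + B·r^k with r = q/p = (5/7)/(2/7) = 5/2. Substitution satisfies the recurrence; boundary conditions give:
  u_k = (1 − r^k) / (1 − r^N) = (1 − (5/2)^2) / (1 − (5/2)^9) = 896/650871.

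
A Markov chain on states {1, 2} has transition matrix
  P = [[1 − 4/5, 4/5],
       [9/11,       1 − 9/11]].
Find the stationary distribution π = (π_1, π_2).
π_1 = 45/89, π_2 = 44/89

Solve πP = π with π_1 + π_2 = 1. From πP = π: π_1 · (1 − 4/5) + π_2 · 9/11 = π_1 ⇒ π_2 · 9/11 = π_1 · 4/5 ⇒ π_2/π_1 = (4/5)/(9/11) = 44/45. Together with π_1 + π_2 = 1:
  π_1 = (9/11)/(4/5 + 9/11) = (9/11)/(89/55) = 45/89,
  π_2 = (4/5)/(4/5 + 9/11) = (4/5)/(89/55) = 44/89.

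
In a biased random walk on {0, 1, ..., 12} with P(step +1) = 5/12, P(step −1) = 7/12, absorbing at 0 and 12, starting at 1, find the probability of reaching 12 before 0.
P(hit 12 before 0) = (1 − (7/5)^1) / (1 − (7/5)^12) = 48828125/6798573288

Let u_k denote P(reach 12 before 0 | start at k). Boundary: u_0 = 0, u_12 = 1. Recurrence: u_k = 5/12·u_{k+1} + 7/12·u_{k-1} for 1 ≤ k ≤ 11. Try u_k = A + B·r^k with r = q/p = (7/12)/(5/12) = 7/5. Substitution satisfies the recurrence; boundary conditions give:
  u_k = (1 − r^k) / (1 − r^N) = (1 − (7/5)^1) / (1 − (7/5)^12) = 48828125/6798573288.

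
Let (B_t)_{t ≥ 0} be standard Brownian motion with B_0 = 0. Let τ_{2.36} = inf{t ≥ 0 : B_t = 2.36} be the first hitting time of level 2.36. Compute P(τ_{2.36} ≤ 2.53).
P(τ_{2.36} ≤ 2.53) = 2(1 − Φ(2.36/√2.53)) = 2(1 − Φ(1.4837)) ≈ 0.1379

By the reflection principle for standard BM, P(τ_b ≤ t) = 2 · P(B_t ≥ b). Since B_t ~ N(0, t), P(B_t ≥ 2.36) = 1 − Φ(2.36/√t) = 1 − Φ(2.36/√2.53) = 1 − Φ(1.4837) ≈ 0.06894. Doubling: P(τ_{2.36} ≤ 2.53) ≈ 2 · 0.06894 = 0.13788 ≈ 0.1379.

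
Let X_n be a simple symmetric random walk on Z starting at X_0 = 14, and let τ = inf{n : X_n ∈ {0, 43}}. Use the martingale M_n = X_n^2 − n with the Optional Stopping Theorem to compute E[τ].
E[τ] = 406

M_n = X_n^2 − n is a martingale (since E[X_{n+1}^2 | F_n] = X_n^2 + 1). By OST (τ has finite mean in a bounded region), E[M_τ] = E[M_0] = X_0^2 − 0 = 14^2 = 196. Also E[M_τ] = E[X_τ^2] − E[τ]. The walk exits at 0 or 43, with P(hit 43 first) = 14/43, so E[X_τ^2] = 43^2 · 14/43 + 0 = 602. Thus E[τ] = E[X_τ^2] − E[M_τ] = 602 − 196 = 406 = 14(43 − 14) = 406.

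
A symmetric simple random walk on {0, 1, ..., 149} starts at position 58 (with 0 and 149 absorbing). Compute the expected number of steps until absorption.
E[τ | X_0 = 58] = 5278

Let v_k = E[τ | X_0 = k]. Boundary: v_0 = v_149 = 0. Recurrence: v_k = 1 + (v_{k-1} + v_{k+1})/2 for 1 ≤ k ≤ 148. The particular solution to v_k − (v_{k-1} + v_{k+1})/2 = 1 is v_k = −k^2. Adding homogeneous solution A + B k and matching boundaries gives v_k = k (149 − k). Substituting k = 58: v_58 = 58 · 91 = 5278.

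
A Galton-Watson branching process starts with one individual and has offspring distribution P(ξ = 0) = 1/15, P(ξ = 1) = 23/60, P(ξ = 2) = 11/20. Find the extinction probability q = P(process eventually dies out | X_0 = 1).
q = 4/33

The pgf is f(s) = 1/15 + 23/60·s + 11/20·s². The extinction probability q is the smallest fixed point of f in [0, 1]. Setting s = f(s):
  11/20·s² + (23/60 − 1)·s + 1/15 = 0
  11/20·s² − (1/15 + 11/20)·s + 1/15 = 0
which factors as (s − 1)·(11/20·s − 1/15) = 0, giving roots s = 1 and s = (1/15)/(11/20) = 4/33.
Mean offspring μ = 23/60 + 2·11/20 = 89/60 > 1 (supercritical), so q < 1. The extinction probability is the smaller root: q = (1/15)/(11/20) = 4/33.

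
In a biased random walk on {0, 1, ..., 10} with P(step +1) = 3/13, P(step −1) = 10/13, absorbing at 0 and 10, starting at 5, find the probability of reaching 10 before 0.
P(hit 10 before 0) = (1 − (10/3)^5) / (1 − (10/3)^10) = 243/100243

Let u_k denote P(reach 10 before 0 | start at k). Boundary: u_0 = 0, u_10 = 1. Recurrence: u_k = 3/13·u_{k+1} + 10/13·u_{k-1} for 1 ≤ k ≤ 9. Try u_k = A + B·r^k with r = q/p = (10/13)/(3/13) = 10/3. Substitution satisfies the recurrence; boundary conditions give:
  u_k = (1 − r^k) / (1 − r^N) = (1 − (10/3)^5) / (1 − (10/3)^10) = 243/100243.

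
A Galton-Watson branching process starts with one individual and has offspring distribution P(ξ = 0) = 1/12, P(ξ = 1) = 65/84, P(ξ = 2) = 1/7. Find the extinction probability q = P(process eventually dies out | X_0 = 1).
q = 7/12

The pgf is f(s) = 1/12 + 65/84·s + 1/7·s². The extinction probability q is the smallest fixed point of f in [0, 1]. Setting s = f(s):
  1/7·s² + (65/84 − 1)·s + 1/12 = 0
  1/7·s² − (1/12 + 1/7)·s + 1/12 = 0
which factors as (s − 1)·(1/7·s − 1/12) = 0, giving roots s = 1 and s = (1/12)/(1/7) = 7/12.
Mean offspring μ = 65/84 + 2·1/7 = 89/84 > 1 (supercritical), so q < 1. The extinction probability is the smaller root: q = (1/12)/(1/7) = 7/12.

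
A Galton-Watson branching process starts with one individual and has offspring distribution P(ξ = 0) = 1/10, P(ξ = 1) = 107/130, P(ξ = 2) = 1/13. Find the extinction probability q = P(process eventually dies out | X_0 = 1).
q = 1

Mean offspring μ = 0·1/10 + 1·107/130 + 2·1/13 = 127/130 ≤ 1. For μ ≤ 1 with offspring not concentrated at 1, the Galton-Watson process goes extinct almost surely, so q = 1.
(Algebraic check: The pgf is f(s) = 1/10 + 107/130·s + 1/13·s². The extinction probability q is the smallest fixed point of f in [0, 1]. Setting s = f(s):
  1/13·s² + (107/130 − 1)·s + 1/10 = 0
  1/13·s² − (1/10 + 1/13)·s + 1/10 = 0
which factors as (s − 1)·(1/13·s − 1/10) = 0, giving roots s = 1 and s = (1/10)/(1/13) = 13/10. Since 13/10 ≥ 1, the smallest root in [0, 1] is s = 1.)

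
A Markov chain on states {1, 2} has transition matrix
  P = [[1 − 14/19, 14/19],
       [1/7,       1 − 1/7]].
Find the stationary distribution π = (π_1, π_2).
π_1 = 19/117, π_2 = 98/117

Solve πP = π with π_1 + π_2 = 1. From πP = π: π_1 · (1 − 14/19) + π_2 · 1/7 = π_1 ⇒ π_2 · 1/7 = π_1 · 14/19 ⇒ π_2/π_1 = (14/19)/(1/7) = 98/19. Together with π_1 + π_2 = 1:
  π_1 = (1/7)/(14/19 + 1/7) = (1/7)/(117/133) = 19/117,
  π_2 = (14/19)/(14/19 + 1/7) = (14/19)/(117/133) = 98/117.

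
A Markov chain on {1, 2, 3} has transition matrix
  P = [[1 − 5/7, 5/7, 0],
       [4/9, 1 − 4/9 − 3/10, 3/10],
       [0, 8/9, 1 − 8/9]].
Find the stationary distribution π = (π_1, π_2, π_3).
π = (448/1411, 720/1411, 243/1411)

This is a birth-death chain on three states, which satisfies detailed balance: π_1 · P_{12} = π_2 · P_{21} and π_2 · P_{23} = π_3 · P_{32}.
From π_1 · 5/7 = π_2 · 4/9: π_2/π_1 = (5/7)/(4/9) = 45/28.
From π_2 · 3/10 = π_3 · 8/9: π_3/π_2 = (3/10)/(8/9) = 27/80.
Take π_1 proportional to 1; then unnormalized π = (1, 45/28, 243/448). Normalize by dividing by the sum 1411/448:
  π = (448/1411, 720/1411, 243/1411).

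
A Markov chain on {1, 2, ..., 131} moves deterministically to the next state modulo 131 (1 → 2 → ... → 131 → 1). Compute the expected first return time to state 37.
E[T_37 | X_0 = 37] = 131

The chain cycles deterministically, so starting at state 37 it returns in exactly 131 steps. Equivalently, the stationary distribution is uniform π_j = 1/131 for every state j, so by Kac's formula E[T_37] = 1/π_37 = 131.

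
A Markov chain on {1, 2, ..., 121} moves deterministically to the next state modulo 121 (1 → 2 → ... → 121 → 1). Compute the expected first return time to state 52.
E[T_52 | X_0 = 52] = 121

The chain cycles deterministically, so starting at state 52 it returns in exactly 121 steps. Equivalently, the stationary distribution is uniform π_j = 1/121 for every state j, so by Kac's formula E[T_52] = 1/π_52 = 121.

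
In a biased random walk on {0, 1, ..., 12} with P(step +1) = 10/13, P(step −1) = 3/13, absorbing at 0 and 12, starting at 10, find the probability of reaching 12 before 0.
P(hit 12 before 0) = (1 − (3/10)^10) / (1 − (3/10)^12) = 10988946100/10989005149

Let u_k denote P(reach 12 before 0 | start at k). Boundary: u_0 = 0, u_12 = 1. Recurrence: u_k = 10/13·u_{k+1} + 3/13·u_{k-1} for 1 ≤ k ≤ 11. Try u_k = A + B·r^k with r = q/p = (3/13)/(10/13) = 3/10. Substitution satisfies the recurrence; boundary conditions give:
  u_k = (1 − r^k) / (1 − r^N) = (1 − (3/10)^10) / (1 − (3/10)^12) = 10988946100/10989005149.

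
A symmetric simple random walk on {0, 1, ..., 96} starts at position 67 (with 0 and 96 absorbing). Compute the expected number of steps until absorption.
E[τ | X_0 = 67] = 1943

Let v_k = E[τ | X_0 = k]. Boundary: v_0 = v_96 = 0. Recurrence: v_k = 1 + (v_{k-1} + v_{k+1})/2 for 1 ≤ k ≤ 95. The particular solution to v_k − (v_{k-1} + v_{k+1})/2 = 1 is v_k = −k^2. Adding homogeneous solution A + B k and matching boundaries gives v_k = k (96 − k). Substituting k = 67: v_67 = 67 · 29 = 1943.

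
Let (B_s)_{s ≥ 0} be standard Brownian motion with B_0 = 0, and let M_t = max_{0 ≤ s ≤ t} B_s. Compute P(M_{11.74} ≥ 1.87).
P(M_{11.74} ≥ 1.87) = 2·P(B_{11.74} ≥ 1.87) = 2(1 − Φ(1.87/√11.74)) ≈ 0.5852

By the reflection principle for Brownian motion, P(M_t ≥ a) = 2 · P(B_t ≥ a) for a ≥ 0. Since B_t ~ N(0, t), P(B_t ≥ 1.87) = 1 − Φ(1.87/√t) = 1 − Φ(1.87/√11.74) = 1 − Φ(0.5458). So
  P(M_{11.74} ≥ 1.87) = 2(1 − Φ(0.5458)) ≈ 0.5852.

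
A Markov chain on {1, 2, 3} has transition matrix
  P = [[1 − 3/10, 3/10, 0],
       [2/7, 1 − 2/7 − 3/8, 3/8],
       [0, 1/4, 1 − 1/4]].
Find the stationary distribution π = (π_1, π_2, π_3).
π = (8/29, 42/145, 63/145)

This is a birth-death chain on three states, which satisfies detailed balance: π_1 · P_{12} = π_2 · P_{21} and π_2 · P_{23} = π_3 · P_{32}.
From π_1 · 3/10 = π_2 · 2/7: π_2/π_1 = (3/10)/(2/7) = 21/20.
From π_2 · 3/8 = π_3 · 1/4: π_3/π_2 = (3/8)/(1/4) = 3/2.
Take π_1 proportional to 1; then unnormalized π = (1, 21/20, 63/40). Normalize by dividing by the sum 29/8:
  π = (8/29, 42/145, 63/145).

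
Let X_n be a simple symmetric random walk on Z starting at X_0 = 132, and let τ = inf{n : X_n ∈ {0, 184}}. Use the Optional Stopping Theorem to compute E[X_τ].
E[X_τ] = 132

X_n is a martingale and τ is a bounded-mean stopping time (indeed τ is finite a.s. with bounded expectation since the walk is in a bounded region). By the OST, E[X_τ] = E[X_0] = 132. Equivalently: E[X_τ] = 184 · P(hit 184 first) + 0 · P(hit 0 first) = 184 · (132/184) = 132.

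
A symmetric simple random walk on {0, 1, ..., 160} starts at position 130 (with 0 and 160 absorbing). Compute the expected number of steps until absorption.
E[τ | X_0 = 130] = 3900

Let v_k = E[τ | X_0 = k]. Boundary: v_0 = v_160 = 0. Recurrence: v_k = 1 + (v_{k-1} + v_{k+1})/2 for 1 ≤ k ≤ 159. The particular solution to v_k − (v_{k-1} + v_{k+1})/2 = 1 is v_k = −k^2. Adding homogeneous solution A + B k and matching boundaries gives v_k = k (160 − k). Substituting k = 130: v_130 = 130 · 30 = 3900.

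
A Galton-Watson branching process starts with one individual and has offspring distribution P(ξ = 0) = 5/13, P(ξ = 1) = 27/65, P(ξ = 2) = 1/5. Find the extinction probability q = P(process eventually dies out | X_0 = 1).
q = 1

Mean offspring μ = 0·5/13 + 1·27/65 + 2·1/5 = 53/65 ≤ 1. For μ ≤ 1 with offspring not concentrated at 1, the Galton-Watson process goes extinct almost surely, so q = 1.
(Algebraic check: The pgf is f(s) = 5/13 + 27/65·s + 1/5·s². The extinction probability q is the smallest fixed point of f in [0, 1]. Setting s = f(s):
  1/5·s² + (27/65 − 1)·s + 5/13 = 0
  1/5·s² − (5/13 + 1/5)·s + 5/13 = 0
which factors as (s − 1)·(1/5·s − 5/13) = 0, giving roots s = 1 and s = (5/13)/(1/5) = 25/13. Since 25/13 ≥ 1, the smallest root in [0, 1] is s = 1.)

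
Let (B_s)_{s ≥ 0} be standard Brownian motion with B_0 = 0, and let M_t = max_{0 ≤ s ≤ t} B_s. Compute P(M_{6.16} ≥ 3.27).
P(M_{6.16} ≥ 3.27) = 2·P(B_{6.16} ≥ 3.27) = 2(1 − Φ(3.27/√6.16)) ≈ 0.1877

By the reflection principle for Brownian motion, P(M_t ≥ a) = 2 · P(B_t ≥ a) for a ≥ 0. Since B_t ~ N(0, t), P(B_t ≥ 3.27) = 1 − Φ(3.27/√t) = 1 − Φ(3.27/√6.16) = 1 − Φ(1.3175). So
  P(M_{6.16} ≥ 3.27) = 2(1 − Φ(1.3175)) ≈ 0.1877.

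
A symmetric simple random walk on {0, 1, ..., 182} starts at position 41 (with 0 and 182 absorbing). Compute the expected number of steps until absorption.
E[τ | X_0 = 41] = 5781

Let v_k = E[τ | X_0 = k]. Boundary: v_0 = v_182 = 0. Recurrence: v_k = 1 + (v_{k-1} + v_{k+1})/2 for 1 ≤ k ≤ 181. The particular solution to v_k − (v_{k-1} + v_{k+1})/2 = 1 is v_k = −k^2. Adding homogeneous solution A + B k and matching boundaries gives v_k = k (182 − k). Substituting k = 41: v_41 = 41 · 141 = 5781.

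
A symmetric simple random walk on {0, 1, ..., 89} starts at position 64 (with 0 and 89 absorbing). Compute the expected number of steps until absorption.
E[τ | X_0 = 64] = 1600

Let v_k = E[τ | X_0 = k]. Boundary: v_0 = v_89 = 0. Recurrence: v_k = 1 + (v_{k-1} + v_{k+1})/2 for 1 ≤ k ≤ 88. The particular solution to v_k − (v_{k-1} + v_{k+1})/2 = 1 is v_k = −k^2. Adding homogeneous solution A + B k and matching boundaries gives v_k = k (89 − k). Substituting k = 64: v_64 = 64 · 25 = 1600.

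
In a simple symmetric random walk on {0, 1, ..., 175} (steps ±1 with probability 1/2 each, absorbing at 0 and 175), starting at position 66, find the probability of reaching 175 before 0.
P(hit 175 before 0) = 66/175

Let u_k = P(hit 175 before 0 | start at k). Then u_0 = 0, u_175 = 1, and u_k = u_{k-1}/2 + u_{k+1}/2 for 1 ≤ k ≤ 174. This harmonic recurrence is solved by u_k = k/175, giving u_66 = 66/175.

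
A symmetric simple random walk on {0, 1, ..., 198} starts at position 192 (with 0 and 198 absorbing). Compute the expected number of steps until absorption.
E[τ | X_0 = 192] = 1152

Let v_k = E[τ | X_0 = k]. Boundary: v_0 = v_198 = 0. Recurrence: v_k = 1 + (v_{k-1} + v_{k+1})/2 for 1 ≤ k ≤ 197. The particular solution to v_k − (v_{k-1} + v_{k+1})/2 = 1 is v_k = −k^2. Adding homogeneous solution A + B k and matching boundaries gives v_k = k (198 − k). Substituting k = 192: v_192 = 192 · 6 = 1152.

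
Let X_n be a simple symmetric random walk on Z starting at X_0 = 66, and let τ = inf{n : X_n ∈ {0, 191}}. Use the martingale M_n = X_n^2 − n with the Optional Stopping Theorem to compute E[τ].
E[τ] = 8250

M_n = X_n^2 − n is a martingale (since E[X_{n+1}^2 | F_n] = X_n^2 + 1). By OST (τ has finite mean in a bounded region), E[M_τ] = E[M_0] = X_0^2 − 0 = 66^2 = 4356. Also E[M_τ] = E[X_τ^2] − E[τ]. The walk exits at 0 or 191, with P(hit 191 first) = 66/191, so E[X_τ^2] = 191^2 · 66/191 + 0 = 12606. Thus E[τ] = E[X_τ^2] − E[M_τ] = 12606 − 4356 = 8250 = 66(191 − 66) = 8250.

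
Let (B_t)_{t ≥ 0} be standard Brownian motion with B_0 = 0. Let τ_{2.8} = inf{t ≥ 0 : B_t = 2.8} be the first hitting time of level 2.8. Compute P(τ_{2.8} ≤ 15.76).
P(τ_{2.8} ≤ 15.76) = 2(1 − Φ(2.8/√15.76)) = 2(1 − Φ(0.7053)) ≈ 0.4806

By the reflection principle for standard BM, P(τ_b ≤ t) = 2 · P(B_t ≥ b). Since B_t ~ N(0, t), P(B_t ≥ 2.8) = 1 − Φ(2.8/√t) = 1 − Φ(2.8/√15.76) = 1 − Φ(0.7053) ≈ 0.24031. Doubling: P(τ_{2.8} ≤ 15.76) ≈ 2 · 0.24031 = 0.48062 ≈ 0.4806.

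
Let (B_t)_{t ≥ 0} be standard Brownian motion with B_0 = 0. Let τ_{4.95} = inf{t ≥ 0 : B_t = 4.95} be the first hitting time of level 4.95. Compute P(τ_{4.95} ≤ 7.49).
P(τ_{4.95} ≤ 7.49) = 2(1 − Φ(4.95/√7.49)) = 2(1 − Φ(1.8087)) ≈ 0.0705

By the reflection principle for standard BM, P(τ_b ≤ t) = 2 · P(B_t ≥ b). Since B_t ~ N(0, t), P(B_t ≥ 4.95) = 1 − Φ(4.95/√t) = 1 − Φ(4.95/√7.49) = 1 − Φ(1.8087) ≈ 0.03525. Doubling: P(τ_{4.95} ≤ 7.49) ≈ 2 · 0.03525 = 0.07050 ≈ 0.0705.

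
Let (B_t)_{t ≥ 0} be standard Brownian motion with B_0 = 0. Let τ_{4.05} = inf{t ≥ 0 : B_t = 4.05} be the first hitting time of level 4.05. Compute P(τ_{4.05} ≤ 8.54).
P(τ_{4.05} ≤ 8.54) = 2(1 − Φ(4.05/√8.54)) = 2(1 − Φ(1.3859)) ≈ 0.1658

By the reflection principle for standard BM, P(τ_b ≤ t) = 2 · P(B_t ≥ b). Since B_t ~ N(0, t), P(B_t ≥ 4.05) = 1 − Φ(4.05/√t) = 1 − Φ(4.05/√8.54) = 1 − Φ(1.3859) ≈ 0.08289. Doubling: P(τ_{4.05} ≤ 8.54) ≈ 2 · 0.08289 = 0.16578 ≈ 0.1658.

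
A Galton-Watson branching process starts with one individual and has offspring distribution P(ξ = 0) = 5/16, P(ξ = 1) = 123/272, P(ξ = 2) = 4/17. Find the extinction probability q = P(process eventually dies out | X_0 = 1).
q = 1

Mean offspring μ = 0·5/16 + 1·123/272 + 2·4/17 = 251/272 ≤ 1. For μ ≤ 1 with offspring not concentrated at 1, the Galton-Watson process goes extinct almost surely, so q = 1.
(Algebraic check: The pgf is f(s) = 5/16 + 123/272·s + 4/17·s². The extinction probability q is the smallest fixed point of f in [0, 1]. Setting s = f(s):
  4/17·s² + (123/272 − 1)·s + 5/16 = 0
  4/17·s² − (5/16 + 4/17)·s + 5/16 = 0
which factors as (s − 1)·(4/17·s − 5/16) = 0, giving roots s = 1 and s = (5/16)/(4/17) = 85/64. Since 85/64 ≥ 1, the smallest root in [0, 1] is s = 1.)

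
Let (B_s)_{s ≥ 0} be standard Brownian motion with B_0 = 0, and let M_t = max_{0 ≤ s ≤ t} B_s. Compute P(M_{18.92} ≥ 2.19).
P(M_{18.92} ≥ 2.19) = 2·P(B_{18.92} ≥ 2.19) = 2(1 − Φ(2.19/√18.92)) ≈ 0.6146

By the reflection principle for Brownian motion, P(M_t ≥ a) = 2 · P(B_t ≥ a) for a ≥ 0. Since B_t ~ N(0, t), P(B_t ≥ 2.19) = 1 − Φ(2.19/√t) = 1 − Φ(2.19/√18.92) = 1 − Φ(0.5035). So
  P(M_{18.92} ≥ 2.19) = 2(1 − Φ(0.5035)) ≈ 0.6146.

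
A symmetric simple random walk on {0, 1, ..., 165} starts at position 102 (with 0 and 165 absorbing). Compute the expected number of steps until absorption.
E[τ | X_0 = 102] = 6426

Let v_k = E[τ | X_0 = k]. Boundary: v_0 = v_165 = 0. Recurrence: v_k = 1 + (v_{k-1} + v_{k+1})/2 for 1 ≤ k ≤ 164. The particular solution to v_k − (v_{k-1} + v_{k+1})/2 = 1 is v_k = −k^2. Adding homogeneous solution A + B k and matching boundaries gives v_k = k (165 − k). Substituting k = 102: v_102 = 102 · 63 = 6426.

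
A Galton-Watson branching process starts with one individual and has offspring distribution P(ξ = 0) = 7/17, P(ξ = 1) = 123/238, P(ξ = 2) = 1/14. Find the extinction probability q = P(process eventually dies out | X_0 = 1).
q = 1

Mean offspring μ = 0·7/17 + 1·123/238 + 2·1/14 = 157/238 ≤ 1. For μ ≤ 1 with offspring not concentrated at 1, the Galton-Watson process goes extinct almost surely, so q = 1.
(Algebraic check: The pgf is f(s) = 7/17 + 123/238·s + 1/14·s². The extinction probability q is the smallest fixed point of f in [0, 1]. Setting s = f(s):
  1/14·s² + (123/238 − 1)·s + 7/17 = 0
  1/14·s² − (7/17 + 1/14)·s + 7/17 = 0
which factors as (s − 1)·(1/14·s − 7/17) = 0, giving roots s = 1 and s = (7/17)/(1/14) = 98/17. Since 98/17 ≥ 1, the smallest root in [0, 1] is s = 1.)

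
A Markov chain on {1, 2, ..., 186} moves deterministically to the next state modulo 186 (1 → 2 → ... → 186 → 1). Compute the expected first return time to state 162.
E[T_162 | X_0 = 162] = 186

The chain cycles deterministically, so starting at state 162 it returns in exactly 186 steps. Equivalently, the stationary distribution is uniform π_j = 1/186 for every state j, so by Kac's formula E[T_162] = 1/π_162 = 186.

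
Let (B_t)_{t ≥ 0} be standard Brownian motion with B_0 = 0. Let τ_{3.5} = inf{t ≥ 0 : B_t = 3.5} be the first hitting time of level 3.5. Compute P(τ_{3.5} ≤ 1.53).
P(τ_{3.5} ≤ 1.53) = 2(1 − Φ(3.5/√1.53)) = 2(1 − Φ(2.8296)) ≈ 0.0047

By the reflection principle for standard BM, P(τ_b ≤ t) = 2 · P(B_t ≥ b). Since B_t ~ N(0, t), P(B_t ≥ 3.5) = 1 − Φ(3.5/√t) = 1 − Φ(3.5/√1.53) = 1 − Φ(2.8296) ≈ 0.00233. Doubling: P(τ_{3.5} ≤ 1.53) ≈ 2 · 0.00233 = 0.00466 ≈ 0.0047.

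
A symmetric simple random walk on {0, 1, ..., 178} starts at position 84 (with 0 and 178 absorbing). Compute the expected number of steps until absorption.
E[τ | X_0 = 84] = 7896

Let v_k = E[τ | X_0 = k]. Boundary: v_0 = v_178 = 0. Recurrence: v_k = 1 + (v_{k-1} + v_{k+1})/2 for 1 ≤ k ≤ 177. The particular solution to v_k − (v_{k-1} + v_{k+1})/2 = 1 is v_k = −k^2. Adding homogeneous solution A + B k and matching boundaries gives v_k = k (178 − k). Substituting k = 84: v_84 = 84 · 94 = 7896.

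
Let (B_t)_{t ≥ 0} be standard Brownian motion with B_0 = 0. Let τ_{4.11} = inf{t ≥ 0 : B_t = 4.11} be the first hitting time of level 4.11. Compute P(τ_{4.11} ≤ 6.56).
P(τ_{4.11} ≤ 6.56) = 2(1 − Φ(4.11/√6.56)) = 2(1 − Φ(1.6047)) ≈ 0.1086

By the reflection principle for standard BM, P(τ_b ≤ t) = 2 · P(B_t ≥ b). Since B_t ~ N(0, t), P(B_t ≥ 4.11) = 1 − Φ(4.11/√t) = 1 − Φ(4.11/√6.56) = 1 − Φ(1.6047) ≈ 0.05428. Doubling: P(τ_{4.11} ≤ 6.56) ≈ 2 · 0.05428 = 0.10856 ≈ 0.1086.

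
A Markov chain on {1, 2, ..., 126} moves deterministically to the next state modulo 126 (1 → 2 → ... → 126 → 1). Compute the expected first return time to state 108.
E[T_108 | X_0 = 108] = 126

The chain cycles deterministically, so starting at state 108 it returns in exactly 126 steps. Equivalently, the stationary distribution is uniform π_j = 1/126 for every state j, so by Kac's formula E[T_108] = 1/π_108 = 126.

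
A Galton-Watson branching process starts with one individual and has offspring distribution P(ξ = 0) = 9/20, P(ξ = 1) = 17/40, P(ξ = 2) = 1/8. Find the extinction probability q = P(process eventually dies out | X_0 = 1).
q = 1

Mean offspring μ = 0·9/20 + 1·17/40 + 2·1/8 = 27/40 ≤ 1. For μ ≤ 1 with offspring not concentrated at 1, the Galton-Watson process goes extinct almost surely, so q = 1.
(Algebraic check: The pgf is f(s) = 9/20 + 17/40·s + 1/8·s². The extinction probability q is the smallest fixed point of f in [0, 1]. Setting s = f(s):
  1/8·s² + (17/40 − 1)·s + 9/20 = 0
  1/8·s² − (9/20 + 1/8)·s + 9/20 = 0
which factors as (s − 1)·(1/8·s − 9/20) = 0, giving roots s = 1 and s = (9/20)/(1/8) = 18/5. Since 18/5 ≥ 1, the smallest root in [0, 1] is s = 1.)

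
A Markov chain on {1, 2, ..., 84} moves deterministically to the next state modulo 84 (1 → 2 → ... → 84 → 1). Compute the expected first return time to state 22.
E[T_22 | X_0 = 22] = 84

The chain cycles deterministically, so starting at state 22 it returns in exactly 84 steps. Equivalently, the stationary distribution is uniform π_j = 1/84 for every state j, so by Kac's formula E[T_22] = 1/π_22 = 84.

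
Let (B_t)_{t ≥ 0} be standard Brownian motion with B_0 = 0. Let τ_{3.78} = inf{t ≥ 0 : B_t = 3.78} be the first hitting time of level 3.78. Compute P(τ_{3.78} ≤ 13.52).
P(τ_{3.78} ≤ 13.52) = 2(1 − Φ(3.78/√13.52)) = 2(1 − Φ(1.0280)) ≈ 0.3039

By the reflection principle for standard BM, P(τ_b ≤ t) = 2 · P(B_t ≥ b). Since B_t ~ N(0, t), P(B_t ≥ 3.78) = 1 − Φ(3.78/√t) = 1 − Φ(3.78/√13.52) = 1 − Φ(1.0280) ≈ 0.15197. Doubling: P(τ_{3.78} ≤ 13.52) ≈ 2 · 0.15197 = 0.30394 ≈ 0.3039.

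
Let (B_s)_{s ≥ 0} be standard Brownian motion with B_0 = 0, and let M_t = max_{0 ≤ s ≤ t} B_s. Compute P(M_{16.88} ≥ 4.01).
P(M_{16.88} ≥ 4.01) = 2·P(B_{16.88} ≥ 4.01) = 2(1 − Φ(4.01/√16.88)) ≈ 0.3291

By the reflection principle for Brownian motion, P(M_t ≥ a) = 2 · P(B_t ≥ a) for a ≥ 0. Since B_t ~ N(0, t), P(B_t ≥ 4.01) = 1 − Φ(4.01/√t) = 1 − Φ(4.01/√16.88) = 1 − Φ(0.9760). So
  P(M_{16.88} ≥ 4.01) = 2(1 − Φ(0.9760)) ≈ 0.3291.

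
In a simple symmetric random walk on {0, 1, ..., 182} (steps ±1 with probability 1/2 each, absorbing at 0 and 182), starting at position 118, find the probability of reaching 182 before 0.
P(hit 182 before 0) = 118/182 = 59/91

Let u_k = P(hit 182 before 0 | start at k). Then u_0 = 0, u_182 = 1, and u_k = u_{k-1}/2 + u_{k+1}/2 for 1 ≤ k ≤ 181. This harmonic recurrence is solved by u_k = k/182, giving u_118 = 118/182 = 59/91.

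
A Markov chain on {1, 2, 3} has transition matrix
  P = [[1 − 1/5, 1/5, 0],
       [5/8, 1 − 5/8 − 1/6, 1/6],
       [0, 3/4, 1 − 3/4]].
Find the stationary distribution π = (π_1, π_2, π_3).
π = (225/313, 72/313, 16/313)

This is a birth-death chain on three states, which satisfies detailed balance: π_1 · P_{12} = π_2 · P_{21} and π_2 · P_{23} = π_3 · P_{32}.
From π_1 · 1/5 = π_2 · 5/8: π_2/π_1 = (1/5)/(5/8) = 8/25.
From π_2 · 1/6 = π_3 · 3/4: π_3/π_2 = (1/6)/(3/4) = 2/9.
Take π_1 proportional to 1; then unnormalized π = (1, 8/25, 16/225). Normalize by dividing by the sum 313/225:
  π = (225/313, 72/313, 16/313).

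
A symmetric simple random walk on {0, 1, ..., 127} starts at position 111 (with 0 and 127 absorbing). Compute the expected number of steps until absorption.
E[τ | X_0 = 111] = 1776

Let v_k = E[τ | X_0 = k]. Boundary: v_0 = v_127 = 0. Recurrence: v_k = 1 + (v_{k-1} + v_{k+1})/2 for 1 ≤ k ≤ 126. The particular solution to v_k − (v_{k-1} + v_{k+1})/2 = 1 is v_k = −k^2. Adding homogeneous solution A + B k and matching boundaries gives v_k = k (127 − k). Substituting k = 111: v_111 = 111 · 16 = 1776.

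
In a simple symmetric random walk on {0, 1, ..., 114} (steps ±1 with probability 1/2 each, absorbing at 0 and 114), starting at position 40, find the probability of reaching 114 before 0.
P(hit 114 before 0) = 40/114 = 20/57

Let u_k = P(hit 114 before 0 | start at k). Then u_0 = 0, u_114 = 1, and u_k = u_{k-1}/2 + u_{k+1}/2 for 1 ≤ k ≤ 113. This harmonic recurrence is solved by u_k = k/114, giving u_40 = 40/114 = 20/57.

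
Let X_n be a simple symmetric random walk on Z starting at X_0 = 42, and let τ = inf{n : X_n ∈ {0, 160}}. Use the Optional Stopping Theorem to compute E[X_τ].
E[X_τ] = 42

X_n is a martingale and τ is a bounded-mean stopping time (indeed τ is finite a.s. with bounded expectation since the walk is in a bounded region). By the OST, E[X_τ] = E[X_0] = 42. Equivalently: E[X_τ] = 160 · P(hit 160 first) + 0 · P(hit 0 first) = 160 · (42/160) = 42.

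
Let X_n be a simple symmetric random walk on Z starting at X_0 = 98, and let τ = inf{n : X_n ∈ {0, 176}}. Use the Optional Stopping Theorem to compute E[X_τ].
E[X_τ] = 98

X_n is a martingale and τ is a bounded-mean stopping time (indeed τ is finite a.s. with bounded expectation since the walk is in a bounded region). By the OST, E[X_τ] = E[X_0] = 98. Equivalently: E[X_τ] = 176 · P(hit 176 first) + 0 · P(hit 0 first) = 176 · (98/176) = 98.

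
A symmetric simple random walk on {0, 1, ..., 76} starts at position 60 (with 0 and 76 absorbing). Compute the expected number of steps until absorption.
E[τ | X_0 = 60] = 960

Let v_k = E[τ | X_0 = k]. Boundary: v_0 = v_76 = 0. Recurrence: v_k = 1 + (v_{k-1} + v_{k+1})/2 for 1 ≤ k ≤ 75. The particular solution to v_k − (v_{k-1} + v_{k+1})/2 = 1 is v_k = −k^2. Adding homogeneous solution A + B k and matching boundaries gives v_k = k (76 − k). Substituting k = 60: v_60 = 60 · 16 = 960.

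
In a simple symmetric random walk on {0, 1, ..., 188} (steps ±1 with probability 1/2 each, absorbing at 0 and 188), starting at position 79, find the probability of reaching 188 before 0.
P(hit 188 before 0) = 79/188

Let u_k = P(hit 188 before 0 | start at k). Then u_0 = 0, u_188 = 1, and u_k = u_{k-1}/2 + u_{k+1}/2 for 1 ≤ k ≤ 187. This harmonic recurrence is solved by u_k = k/188, giving u_79 = 79/188.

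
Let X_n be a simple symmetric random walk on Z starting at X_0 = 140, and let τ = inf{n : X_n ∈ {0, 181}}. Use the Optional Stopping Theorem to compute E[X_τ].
E[X_τ] = 140

X_n is a martingale and τ is a bounded-mean stopping time (indeed τ is finite a.s. with bounded expectation since the walk is in a bounded region). By the OST, E[X_τ] = E[X_0] = 140. Equivalently: E[X_τ] = 181 · P(hit 181 first) + 0 · P(hit 0 first) = 181 · (140/181) = 140.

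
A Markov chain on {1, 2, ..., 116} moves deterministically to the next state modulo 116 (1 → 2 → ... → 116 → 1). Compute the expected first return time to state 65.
E[T_65 | X_0 = 65] = 116

The chain cycles deterministically, so starting at state 65 it returns in exactly 116 steps. Equivalently, the stationary distribution is uniform π_j = 1/116 for every state j, so by Kac's formula E[T_65] = 1/π_65 = 116.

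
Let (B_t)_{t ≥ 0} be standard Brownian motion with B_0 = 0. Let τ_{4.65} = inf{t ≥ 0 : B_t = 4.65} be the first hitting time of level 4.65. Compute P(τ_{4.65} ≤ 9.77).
P(τ_{4.65} ≤ 9.77) = 2(1 − Φ(4.65/√9.77)) = 2(1 − Φ(1.4877)) ≈ 0.1368

By the reflection principle for standard BM, P(τ_b ≤ t) = 2 · P(B_t ≥ b). Since B_t ~ N(0, t), P(B_t ≥ 4.65) = 1 − Φ(4.65/√t) = 1 − Φ(4.65/√9.77) = 1 − Φ(1.4877) ≈ 0.06842. Doubling: P(τ_{4.65} ≤ 9.77) ≈ 2 · 0.06842 = 0.13684 ≈ 0.1368.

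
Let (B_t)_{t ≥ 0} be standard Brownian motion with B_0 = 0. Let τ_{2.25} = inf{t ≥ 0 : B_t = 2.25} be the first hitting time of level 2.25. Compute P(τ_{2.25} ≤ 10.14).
P(τ_{2.25} ≤ 10.14) = 2(1 − Φ(2.25/√10.14)) = 2(1 − Φ(0.7066)) ≈ 0.4798

By the reflection principle for standard BM, P(τ_b ≤ t) = 2 · P(B_t ≥ b). Since B_t ~ N(0, t), P(B_t ≥ 2.25) = 1 − Φ(2.25/√t) = 1 − Φ(2.25/√10.14) = 1 − Φ(0.7066) ≈ 0.23991. Doubling: P(τ_{2.25} ≤ 10.14) ≈ 2 · 0.23991 = 0.47982 ≈ 0.4798.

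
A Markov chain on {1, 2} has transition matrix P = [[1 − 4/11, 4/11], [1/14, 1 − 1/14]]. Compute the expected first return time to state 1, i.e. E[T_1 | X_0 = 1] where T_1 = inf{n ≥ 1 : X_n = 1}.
E[T_1 | X_0 = 1] = 1/π_1 = 67/11

For an irreducible recurrent Markov chain with stationary distribution π, E[T_i | X_0 = i] = 1/π_i (Kac's formula). Here π_1 = (1/14)/(4/11 + 1/14) = (1/14)/(67/154) = 11/67, so E[T_1 | X_0 = 1] = 1/π_1 = (4/11 + 1/14)/(1/14) = (67/154)/(1/14) = 67/11.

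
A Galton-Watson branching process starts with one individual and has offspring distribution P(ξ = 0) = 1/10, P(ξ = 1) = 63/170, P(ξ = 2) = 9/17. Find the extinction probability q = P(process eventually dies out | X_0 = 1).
q = 17/90

The pgf is f(s) = 1/10 + 63/170·s + 9/17·s². The extinction probability q is the smallest fixed point of f in [0, 1]. Setting s = f(s):
  9/17·s² + (63/170 − 1)·s + 1/10 = 0
  9/17·s² − (1/10 + 9/17)·s + 1/10 = 0
which factors as (s − 1)·(9/17·s − 1/10) = 0, giving roots s = 1 and s = (1/10)/(9/17) = 17/90.
Mean offspring μ = 63/170 + 2·9/17 = 243/170 > 1 (supercritical), so q < 1. The extinction probability is the smaller root: q = (1/10)/(9/17) = 17/90.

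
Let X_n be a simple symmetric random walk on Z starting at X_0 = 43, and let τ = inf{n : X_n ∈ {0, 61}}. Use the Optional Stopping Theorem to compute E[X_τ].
E[X_τ] = 43

X_n is a martingale and τ is a bounded-mean stopping time (indeed τ is finite a.s. with bounded expectation since the walk is in a bounded region). By the OST, E[X_τ] = E[X_0] = 43. Equivalently: E[X_τ] = 61 · P(hit 61 first) + 0 · P(hit 0 first) = 61 · (43/61) = 43.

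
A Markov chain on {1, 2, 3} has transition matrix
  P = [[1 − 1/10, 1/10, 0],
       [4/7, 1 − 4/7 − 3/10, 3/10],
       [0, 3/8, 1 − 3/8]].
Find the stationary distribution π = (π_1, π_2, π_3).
π = (200/263, 35/263, 28/263)

This is a birth-death chain on three states, which satisfies detailed balance: π_1 · P_{12} = π_2 · P_{21} and π_2 · P_{23} = π_3 · P_{32}.
From π_1 · 1/10 = π_2 · 4/7: π_2/π_1 = (1/10)/(4/7) = 7/40.
From π_2 · 3/10 = π_3 · 3/8: π_3/π_2 = (3/10)/(3/8) = 4/5.
Take π_1 proportional to 1; then unnormalized π = (1, 7/40, 7/50). Normalize by dividing by the sum 263/200:
  π = (200/263, 35/263, 28/263).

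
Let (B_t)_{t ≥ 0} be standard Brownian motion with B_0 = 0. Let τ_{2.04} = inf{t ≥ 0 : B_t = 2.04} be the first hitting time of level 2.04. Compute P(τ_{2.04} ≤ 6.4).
P(τ_{2.04} ≤ 6.4) = 2(1 − Φ(2.04/√6.4)) = 2(1 − Φ(0.8064)) ≈ 0.4200

By the reflection principle for standard BM, P(τ_b ≤ t) = 2 · P(B_t ≥ b). Since B_t ~ N(0, t), P(B_t ≥ 2.04) = 1 − Φ(2.04/√t) = 1 − Φ(2.04/√6.4) = 1 − Φ(0.8064) ≈ 0.21001. Doubling: P(τ_{2.04} ≤ 6.4) ≈ 2 · 0.21001 = 0.42002 ≈ 0.4200.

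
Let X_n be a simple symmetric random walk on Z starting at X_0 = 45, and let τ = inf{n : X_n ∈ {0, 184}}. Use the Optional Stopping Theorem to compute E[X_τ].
E[X_τ] = 45

X_n is a martingale and τ is a bounded-mean stopping time (indeed τ is finite a.s. with bounded expectation since the walk is in a bounded region). By the OST, E[X_τ] = E[X_0] = 45. Equivalently: E[X_τ] = 184 · P(hit 184 first) + 0 · P(hit 0 first) = 184 · (45/184) = 45.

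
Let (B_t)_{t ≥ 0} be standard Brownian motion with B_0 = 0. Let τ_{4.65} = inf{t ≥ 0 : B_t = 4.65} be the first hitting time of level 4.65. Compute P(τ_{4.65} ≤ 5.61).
P(τ_{4.65} ≤ 5.61) = 2(1 − Φ(4.65/√5.61)) = 2(1 − Φ(1.9632)) ≈ 0.0496

By the reflection principle for standard BM, P(τ_b ≤ t) = 2 · P(B_t ≥ b). Since B_t ~ N(0, t), P(B_t ≥ 4.65) = 1 − Φ(4.65/√t) = 1 − Φ(4.65/√5.61) = 1 − Φ(1.9632) ≈ 0.02481. Doubling: P(τ_{4.65} ≤ 5.61) ≈ 2 · 0.02481 = 0.04962 ≈ 0.0496.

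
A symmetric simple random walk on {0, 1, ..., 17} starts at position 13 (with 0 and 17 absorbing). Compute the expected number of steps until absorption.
E[τ | X_0 = 13] = 52

Let v_k = E[τ | X_0 = k]. Boundary: v_0 = v_17 = 0. Recurrence: v_k = 1 + (v_{k-1} + v_{k+1})/2 for 1 ≤ k ≤ 16. The particular solution to v_k − (v_{k-1} + v_{k+1})/2 = 1 is v_k = −k^2. Adding homogeneous solution A + B k and matching boundaries gives v_k = k (17 − k). Substituting k = 13: v_13 = 13 · 4 = 52.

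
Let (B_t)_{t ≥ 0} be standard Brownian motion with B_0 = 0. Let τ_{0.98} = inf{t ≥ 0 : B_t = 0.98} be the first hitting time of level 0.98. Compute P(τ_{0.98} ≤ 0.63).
P(τ_{0.98} ≤ 0.63) = 2(1 − Φ(0.98/√0.63)) = 2(1 − Φ(1.2347)) ≈ 0.2169

By the reflection principle for standard BM, P(τ_b ≤ t) = 2 · P(B_t ≥ b). Since B_t ~ N(0, t), P(B_t ≥ 0.98) = 1 − Φ(0.98/√t) = 1 − Φ(0.98/√0.63) = 1 − Φ(1.2347) ≈ 0.10847. Doubling: P(τ_{0.98} ≤ 0.63) ≈ 2 · 0.10847 = 0.21694 ≈ 0.2169.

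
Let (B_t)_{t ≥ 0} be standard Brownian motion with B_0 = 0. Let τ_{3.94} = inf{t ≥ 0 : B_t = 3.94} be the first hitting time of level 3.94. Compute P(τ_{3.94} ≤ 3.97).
P(τ_{3.94} ≤ 3.97) = 2(1 − Φ(3.94/√3.97)) = 2(1 − Φ(1.9774)) ≈ 0.0480

By the reflection principle for standard BM, P(τ_b ≤ t) = 2 · P(B_t ≥ b). Since B_t ~ N(0, t), P(B_t ≥ 3.94) = 1 − Φ(3.94/√t) = 1 − Φ(3.94/√3.97) = 1 − Φ(1.9774) ≈ 0.02400. Doubling: P(τ_{3.94} ≤ 3.97) ≈ 2 · 0.02400 = 0.04800 ≈ 0.0480.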